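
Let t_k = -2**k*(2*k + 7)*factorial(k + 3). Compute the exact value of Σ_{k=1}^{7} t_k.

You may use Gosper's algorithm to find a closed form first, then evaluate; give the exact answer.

Step 1: r(k) = 2*(k + 4)*(2*k + 9)/(2*k + 7).
Factor: A=2*k + 8; B=1; C=k + 7/2.
Set up (2*k + 8)·f(k+1) − (1)·f(k) − (k + 7/2) = 0.
Bound: deg f ≤ 0.
A polynomial solution: f(k) = 1/2.
Certificate R = B(k−1)f/C = 1/(2*k + 7) gives s_k = -2**k*factorial(k + 3).
Δs = -2**k*(2*k + 7)*factorial(k + 3), as required.
Telescoping: Σ = s_(8) − s_(1) = -10218700800 − (-48) = -10218700752.

Σ = -10218700752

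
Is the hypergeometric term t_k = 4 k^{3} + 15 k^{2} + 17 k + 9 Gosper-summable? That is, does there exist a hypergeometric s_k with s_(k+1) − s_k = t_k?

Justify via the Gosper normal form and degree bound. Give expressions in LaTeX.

Yes. s_k = k \left(k^{3} + 3 k^{2} + 2 k + 3\right).

r(k) = (4*k**3 + 27*k**2 + 59*k + 45)/(4*k**3 + 15*k**2 + 17*k + 9) after simplifying.
Gosper form: A/B · C(k+1)/C(k) with A=1, B=1, C=k**3 + 15*k**2/4 + 17*k/4 + 9/4.
f must satisfy (1)·f(k+1) − (1)·f(k) = k**3 + 15*k**2/4 + 17*k/4 + 9/4.
deg f ≤ 4 (via 0,0,3).
Match coefficients ⇒ f(k) = k*(k**3 + 3*k**2 + 2*k + 3)/4.
R(k) = B(k−1)·f(k)/C(k) = k*(k**3 + 3*k**2 + 2*k + 3)/(4*k**3 + 15*k**2 + 17*k + 9); s_k = R·t_k = k*(k**3 + 3*k**2 + 2*k + 3).
Δs = 4*k**3 + 15*k**2 + 17*k + 9, as required.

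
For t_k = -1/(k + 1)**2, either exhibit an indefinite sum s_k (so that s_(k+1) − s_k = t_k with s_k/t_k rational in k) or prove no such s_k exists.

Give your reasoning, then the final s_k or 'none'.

Ratio r(k) = (k + 1)**2/(k + 2)**2.
Gosper form: A/B · C(k+1)/C(k) with A=k**2 + 2*k + 1, B=k**2 + 4*k + 4, C=1.
f must satisfy (k**2 + 2*k + 1)·f(k+1) − (k**2 + 2*k + 1)·f(k) = 1.
Degrees (2,2,0) ⇒ d ≤ 0.
Put f(k) = c0: A·f(k+1) − B(k−1)·f(k) − C = -1; need -1 = 0 — inconsistent ⇒ no f, not summable.

none — t_k is not Gosper-summable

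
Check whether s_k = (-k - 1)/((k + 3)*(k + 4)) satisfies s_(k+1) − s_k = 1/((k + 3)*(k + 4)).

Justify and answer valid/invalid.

Invalid: residual -6/(k**3 + 12*k**2 + 47*k + 60) ≠ 0.

s_(k+1) = (-k - 2)/((k + 4)*(k + 5))
s_(k+1) − s_k = (k - 1)/(k**3 + 12*k**2 + 47*k + 60)
(s_(k+1) − s_k) − t_k = -6/(k**3 + 12*k**2 + 47*k + 60)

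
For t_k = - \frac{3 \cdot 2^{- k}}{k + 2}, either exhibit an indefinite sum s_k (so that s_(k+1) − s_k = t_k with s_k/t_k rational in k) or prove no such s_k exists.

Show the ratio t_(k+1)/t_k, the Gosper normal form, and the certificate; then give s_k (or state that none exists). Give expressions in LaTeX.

Step 1: r(k) = (k + 2)/(2*(k + 3)).
So A=k/2 + 1 and B=k + 3, with C=1.
Set up (k/2 + 1)·f(k+1) − (k + 2)·f(k) − (1) = 0.
d = -1 from the (1,1,0) case.
Bound -1 < 0, so the key equation has no polynomial solution.

not Gosper-summable; s_k does not exist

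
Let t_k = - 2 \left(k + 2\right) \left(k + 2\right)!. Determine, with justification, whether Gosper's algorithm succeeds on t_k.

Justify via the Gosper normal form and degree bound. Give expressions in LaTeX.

r(k) = (k + 3)**2/(k + 2) after simplifying.
A = k + 3, B = 1, C = k + 2.
f must satisfy (k + 3)·f(k+1) − (1)·f(k) = k + 2.
deg f ≤ 0 (via 1,0,1).
Solving with deg f ≤ 0: f(k) = 1.
So s_k = (B(k−1)f/C)·t_k = (1/(k + 2))·t_k = -2*factorial(k + 2).
Check: Δs_k = -2*(k + 2)*factorial(k + 2). ✓

Yes. s_k = - 2 \left(k + 2\right)!.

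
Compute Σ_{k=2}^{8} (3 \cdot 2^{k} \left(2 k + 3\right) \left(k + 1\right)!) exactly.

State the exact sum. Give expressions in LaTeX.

Ratio r(k) = 2*(k + 2)*(2*k + 5)/(2*k + 3).
Factor: A=2*k + 4; B=1; C=k + 3/2.
Solve (2*k + 4)·f(k+1) − (1)·f(k) = k + 3/2.
From deg A=1, deg B=0, deg C=1: d=0.
Match coefficients ⇒ f(k) = 1/2.
Then R = B(k−1)f/C = 1/(2*k + 3), so s_k = R(k)·t_k = 3*2**k*factorial(k + 1).
Δs = 3*2**k*(2*k + 3)*factorial(k + 1), as required.
Telescoping: Σ = s_(9) − s_(2) = 5573836800 − (72) = 5573836728.

Σ = 5573836728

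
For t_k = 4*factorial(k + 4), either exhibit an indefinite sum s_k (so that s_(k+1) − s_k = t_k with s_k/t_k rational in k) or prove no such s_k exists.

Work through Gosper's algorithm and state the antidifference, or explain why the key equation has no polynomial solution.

Ratio r(k) = k + 5.
Gosper form: A/B · C(k+1)/C(k) with A=k + 5, B=1, C=1.
Solve (k + 5)·f(k+1) − (1)·f(k) = 1.
deg f ≤ -1 (via 1,0,0).
Bound -1 < 0, so the key equation has no polynomial solution.

no hypergeometric antidifference exists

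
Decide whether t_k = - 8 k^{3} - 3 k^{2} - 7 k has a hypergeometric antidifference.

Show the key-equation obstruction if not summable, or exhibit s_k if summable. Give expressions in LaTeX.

Yes. s_k = k \left(- 2 k^{3} + 3 k^{2} - 4 k + 3\right).

Ratio r(k) = (8*k**3 + 27*k**2 + 37*k + 18)/(k*(8*k**2 + 3*k + 7)).
A = 1, B = 1, C = k**3 + 3*k**2/8 + 7*k/8.
f must satisfy (1)·f(k+1) − (1)·f(k) = k**3 + 3*k**2/8 + 7*k/8.
From deg A=0, deg B=0, deg C=3: d=4.
A polynomial solution: f(k) = k*(k - 1)*(2*k**2 - k + 3)/8.
Get s_k = R·t_k = k*(-2*k**3 + 3*k**2 - 4*k + 3) with R(k) = B(k−1)f(k)/C(k) = (k - 1)*(2*k**2 - k + 3)/(8*k**2 + 3*k + 7).
Check: Δs_k = k*(-8*k**2 - 3*k - 7). ✓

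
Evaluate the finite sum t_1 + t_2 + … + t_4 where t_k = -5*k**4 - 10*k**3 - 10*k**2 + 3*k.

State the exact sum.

Ratio r(k) = (5*k**4 + 30*k**3 + 70*k**2 + 67*k + 22)/(k*(5*k**3 + 10*k**2 + 10*k - 3)).
So A=1 and B=1, with C=k**4 + 2*k**3 + 2*k**2 - 3*k/5.
Need (1)·f(k+1) − (1)·f(k) = k**4 + 2*k**3 + 2*k**2 - 3*k/5.
d = 5 from the (0,0,4) case.
Solving with deg f ≤ 5: f(k) = k*(k - 1)**2*(k**2 + 2*k + 3)/5.
Certificate R = B(k−1)f/C = (k - 1)**2*(k**2 + 2*k + 3)/(5*k**3 + 10*k**2 + 10*k - 3) gives s_k = k*(-k**4 + 4*k - 3).
Δs = k*(-5*k**3 - 10*k**2 - 10*k + 3), as required.
Telescoping: Σ = s_(5) − s_(1) = -3040 − (0) = -3040.

Σ = -3040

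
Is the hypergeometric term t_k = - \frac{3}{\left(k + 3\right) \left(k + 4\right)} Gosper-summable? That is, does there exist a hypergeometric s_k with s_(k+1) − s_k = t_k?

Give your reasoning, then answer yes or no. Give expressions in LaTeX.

Step 1: r(k) = (k + 3)/(k + 5).
A = k + 3, B = k + 5, C = 1.
Set up (k + 3)·f(k+1) − (k + 4)·f(k) − (1) = 0.
d = 1 from the (1,1,0) case.
Match coefficients ⇒ f(k) = k/3.
Then R = B(k−1)f/C = k*(k + 4)/3, so s_k = R(k)·t_k = -k/(k + 3).
Δs = -3/(k**2 + 7*k + 12), as required.

Yes. s_k = - \frac{k}{k + 3}.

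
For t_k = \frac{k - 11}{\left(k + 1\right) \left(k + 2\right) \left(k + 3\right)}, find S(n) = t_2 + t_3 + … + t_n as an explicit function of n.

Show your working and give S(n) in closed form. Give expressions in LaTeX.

S(n) = \frac{- n^{2} - 9 n + 10}{4 \left(n^{2} + 5 n + 6\right)}

Step 1: r(k) = (k - 10)*(k + 1)/((k - 11)*(k + 4)).
Normal form (A,B,C) = (k + 1, k + 4, k - 11).
f must satisfy (k + 1)·f(k+1) − (k + 3)·f(k) = k - 11.
From deg A=1, deg B=1, deg C=1: d=2.
Solving with deg f ≤ 2: f(k) = -k*(5*k + 17)/2.
Then R = B(k−1)f/C = -k*(k + 3)*(5*k + 17)/(2*(k - 11)), so s_k = R(k)·t_k = k*(-5*k - 17)/(2*(k + 1)*(k + 2)).
Check: Δs_k = (k - 11)/(k**3 + 6*k**2 + 11*k + 6). ✓
Evaluate: s_(n+1) = (-5*n**2 - 27*n - 22)/(2*(n**2 + 5*n + 6)); subtract s_(2) = -9/4 ⇒ S(n) = (-n**2 - 9*n + 10)/(4*(n**2 + 5*n + 6)).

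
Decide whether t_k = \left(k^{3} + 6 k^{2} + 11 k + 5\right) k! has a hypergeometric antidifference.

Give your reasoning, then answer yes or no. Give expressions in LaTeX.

Yes. s_k = \left(k + 2\right)^{2} k!.

r(k) = (k**4 + 10*k**3 + 35*k**2 + 49*k + 23)/(k**3 + 6*k**2 + 11*k + 5) after simplifying.
Normal form (A,B,C) = (k + 1, 1, k**3 + 6*k**2 + 11*k + 5).
Need (k + 1)·f(k+1) − (1)·f(k) = k**3 + 6*k**2 + 11*k + 5.
d = 2 from the (1,0,3) case.
Solve for f: f(k) = (k + 2)**2 (degree 2 ≤ 2).
Certificate R = B(k−1)f/C = (k + 2)**2/(k**3 + 6*k**2 + 11*k + 5) gives s_k = (k + 2)**2*factorial(k).
Verify: (k**3 + 6*k**2 + 11*k + 5)*factorial(k) matches t_k.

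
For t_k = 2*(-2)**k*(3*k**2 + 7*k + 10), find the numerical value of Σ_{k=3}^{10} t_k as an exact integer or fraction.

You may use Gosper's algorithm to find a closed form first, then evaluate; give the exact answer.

Step 1: r(k) = 2*(-3*k**2 - 13*k - 20)/(3*k**2 + 7*k + 10).
So A=-2 and B=1, with C=k**2 + 7*k/3 + 10/3.
Solve (-2)·f(k+1) − (1)·f(k) = k**2 + 7*k/3 + 10/3.
d = 2 from the (0,0,2) case.
Solving with deg f ≤ 2: f(k) = -(k**2 + k + 2)/3.
So s_k = (B(k−1)f/C)·t_k = (-(k**2 + k + 2)/(3*k**2 + 7*k + 10))·t_k = (-2)**(k + 1)*(k**2 + k + 2).
Δs = 2*(-2)**k*(3*k**2 + 7*k + 10), as required.
Evaluate s at k=11 and k=3: 548864 and 224; difference 548640.

Σ = 548640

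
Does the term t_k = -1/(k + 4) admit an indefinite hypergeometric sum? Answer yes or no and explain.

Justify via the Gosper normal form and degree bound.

r(k) = (k + 4)/(k + 5) after simplifying.
Gosper form: A/B · C(k+1)/C(k) with A=k + 4, B=k + 5, C=1.
Key eq: (k + 4)·f(k+1) = (k + 4)·f(k) + (1).
From deg A=1, deg B=1, deg C=0: d=0.
Put f(k) = c0: A·f(k+1) − B(k−1)·f(k) − C = -1; need -1 = 0 — inconsistent ⇒ no f, not summable.

No — key equation has no polynomial f.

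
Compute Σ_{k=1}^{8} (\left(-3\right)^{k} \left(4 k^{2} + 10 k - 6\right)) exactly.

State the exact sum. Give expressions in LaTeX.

Ratio r(k) = 3*(-2*k**2 - 9*k - 4)/(2*k**2 + 5*k - 3).
So A=-3 and B=1, with C=k**2 + 5*k/2 - 3/2.
f must satisfy (-3)·f(k+1) − (1)·f(k) = k**2 + 5*k/2 - 3/2.
From deg A=0, deg B=0, deg C=2: d=2.
Match coefficients ⇒ f(k) = -(k**2 + k - 3)/4.
Get s_k = R·t_k = (-3)**k*(-k**2 - k + 3) with R(k) = B(k−1)f(k)/C(k) = -(k**2 + k - 3)/(2*(k + 3)*(2*k - 1)).
Δs = (-3)**k*(4*k**2 + 10*k - 6), as required.
Evaluate s at k=9 and k=1: 1712421 and -3; difference 1712424.

Σ = 1712424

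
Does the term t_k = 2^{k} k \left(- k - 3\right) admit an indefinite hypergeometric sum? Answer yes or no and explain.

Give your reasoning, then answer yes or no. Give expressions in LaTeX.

The ratio is 2*(k + 1)*(k + 4)/(k*(k + 3)).
Take A(k)=2, B(k)=1, C(k)=k**2 + 3*k.
Set up (2)·f(k+1) − (1)·f(k) − (k**2 + 3*k) = 0.
d = 2 from the (0,0,2) case.
A polynomial solution: f(k) = k*(k - 1).
So s_k = (B(k−1)f/C)·t_k = ((k - 1)/(k + 3))·t_k = 2**k*k*(1 - k).
s_(k+1) − s_k = 2**k*k*(-k - 3) = t_k.

Yes. s_k = 2^{k} k \left(1 - k\right).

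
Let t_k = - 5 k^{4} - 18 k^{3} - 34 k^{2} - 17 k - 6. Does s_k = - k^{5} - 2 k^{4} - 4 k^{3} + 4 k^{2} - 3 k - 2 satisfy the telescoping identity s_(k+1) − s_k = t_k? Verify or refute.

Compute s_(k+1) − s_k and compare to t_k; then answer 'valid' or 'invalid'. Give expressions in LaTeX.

valid (s_(k+1) − s_k reduces to t_k)

s_(k+1) = -k**5 - 7*k**4 - 22*k**3 - 30*k**2 - 20*k - 8
s_(k+1) − s_k = -5*k**4 - 18*k**3 - 34*k**2 - 17*k - 6
(s_(k+1) − s_k) − t_k = 0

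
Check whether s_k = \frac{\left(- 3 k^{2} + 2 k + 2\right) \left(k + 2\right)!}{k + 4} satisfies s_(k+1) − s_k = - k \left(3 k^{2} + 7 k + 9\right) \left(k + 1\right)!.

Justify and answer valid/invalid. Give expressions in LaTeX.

s_(k+1) = -(3*k**2 + 4*k - 1)*factorial(k + 3)/(k + 5)
s_(k+1) − s_k = -(3*k**4 + 22*k**3 + 50*k**2 + 53*k - 2)*factorial(k + 2)/((k + 4)*(k + 5))
(s_(k+1) − s_k) − t_k = 2*(3*k**4 + 19*k**3 + 34*k**2 + 38*k + 2)*factorial(k + 1)/((k + 4)*(k + 5))

Invalid: residual \frac{2 \left(3 k^{4} + 19 k^{3} + 34 k^{2} + 38 k + 2\right) \left(k + 1\right)!}{\left(k + 4\right) \left(k + 5\right)} ≠ 0.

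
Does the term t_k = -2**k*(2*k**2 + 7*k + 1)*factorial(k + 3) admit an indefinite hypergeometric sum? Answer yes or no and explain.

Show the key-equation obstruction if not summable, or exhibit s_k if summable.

Yes. s_k = -2**k*(k - 1)*factorial(k + 3).

t_(k+1)/t_k = 2*(2*k**3 + 19*k**2 + 54*k + 40)/(2*k**2 + 7*k + 1).
A = 2*k + 8, B = 1, C = k**2 + 7*k/2 + 1/2.
Key eq: (2*k + 8)·f(k+1) = (1)·f(k) + (k**2 + 7*k/2 + 1/2).
From deg A=1, deg B=0, deg C=2: d=1.
Solve for f: f(k) = (k - 1)/2 (degree 1 ≤ 1).
R(k) = B(k−1)·f(k)/C(k) = (k - 1)/(2*k**2 + 7*k + 1); s_k = R·t_k = -2**k*(k - 1)*factorial(k + 3).
Check: Δs_k = -2**k*(2*k**2 + 7*k + 1)*factorial(k + 3). ✓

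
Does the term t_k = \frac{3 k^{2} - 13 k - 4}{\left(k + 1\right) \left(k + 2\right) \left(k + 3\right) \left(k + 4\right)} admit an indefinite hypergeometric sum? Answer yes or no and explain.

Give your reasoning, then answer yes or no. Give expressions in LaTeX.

Step 1: r(k) = (k + 1)*(13*k - 3*(k + 1)**2 + 17)/((k + 5)*(-3*k**2 + 13*k + 4)).
So A=k + 1 and B=k + 5, with C=k**2 - 13*k/3 - 4/3.
f must satisfy (k + 1)·f(k+1) − (k + 4)·f(k) = k**2 - 13*k/3 - 4/3.
Bound: deg f ≤ 3.
Solving with deg f ≤ 3: f(k) = -k*(k**2 + 24*k - 1)/18.
Get s_k = R·t_k = k*(-k**2 - 24*k + 1)/(6*(k + 1)*(k + 2)*(k + 3)) with R(k) = B(k−1)f(k)/C(k) = -k*(k + 4)*(k**2 + 24*k - 1)/(6*(3*k**2 - 13*k - 4)).
Δs = (3*k**2 - 13*k - 4)/(k**4 + 10*k**3 + 35*k**2 + 50*k + 24), as required.

Yes. s_k = \frac{k \left(- k^{2} - 24 k + 1\right)}{6 \left(k + 1\right) \left(k + 2\right) \left(k + 3\right)}.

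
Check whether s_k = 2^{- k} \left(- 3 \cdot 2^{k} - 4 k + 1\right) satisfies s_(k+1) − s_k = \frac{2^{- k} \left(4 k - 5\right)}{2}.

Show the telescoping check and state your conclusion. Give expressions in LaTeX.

s_(k+1) = (-6*2**k - 4*k - 3)/(2*2**k)
s_(k+1) − s_k = (4*k - 5)/(2*2**k)
(s_(k+1) − s_k) − t_k = 0

valid (s_(k+1) − s_k reduces to t_k)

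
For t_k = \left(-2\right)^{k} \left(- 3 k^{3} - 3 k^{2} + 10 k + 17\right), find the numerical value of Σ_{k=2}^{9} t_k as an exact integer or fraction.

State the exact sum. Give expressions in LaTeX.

Step 1: r(k) = 2*(-3*k**3 - 12*k**2 - 5*k + 21)/(3*k**3 + 3*k**2 - 10*k - 17).
Factor: A=-2; B=1; C=k**3 + k**2 - 10*k/3 - 17/3.
Need (-2)·f(k+1) − (1)·f(k) = k**3 + k**2 - 10*k/3 - 17/3.
deg f ≤ 3 (via 0,0,3).
Coefficient equations give f(k) = -(k**3 - k**2 - 4*k - 3)/3.
R(k) = B(k−1)·f(k)/C(k) = -(k**3 - k**2 - 4*k - 3)/(3*k**3 + 3*k**2 - 10*k - 17); s_k = R·t_k = (-2)**k*(k**3 - k**2 - 4*k - 3).
Check: Δs_k = (-2)**k*(-3*k**3 - 3*k**2 + 10*k + 17). ✓
Evaluate s at k=10 and k=2: 877568 and -28; difference 877596.

Σ = 877596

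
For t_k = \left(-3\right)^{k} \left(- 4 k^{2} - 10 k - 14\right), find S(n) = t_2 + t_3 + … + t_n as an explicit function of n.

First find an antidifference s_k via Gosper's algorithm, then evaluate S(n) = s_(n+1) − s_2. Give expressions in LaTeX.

Compute t_(k+1)/t_k: get 3*(-2*k**2 - 9*k - 14)/(2*k**2 + 5*k + 7).
Factor: A=-3; B=1; C=k**2 + 5*k/2 + 7/2.
Need (-3)·f(k+1) − (1)·f(k) = k**2 + 5*k/2 + 7/2.
Bound: deg f ≤ 2.
Coefficient equations give f(k) = -(k**2 + k + 2)/4.
Then R = B(k−1)f/C = -(k**2 + k + 2)/(2*(2*k**2 + 5*k + 7)), so s_k = R(k)·t_k = (-3)**k*(k**2 + k + 2).
s_(k+1) − s_k = (-3)**k*(-4*k**2 - 10*k - 14) = t_k.
Σ_(k=2)^n t_k = s_(n+1) − s_(2) = ((-3)**(n + 1)*(n**2 + 3*n + 4)) − (72), i.e. -3*(-3)**n*n**2 - 12*(-3)**n + 3*(-3)**(n + 1)*n - 72.

S(n) = - 3 \left(-3\right)^{n} n^{2} - 12 \left(-3\right)^{n} + 3 \left(-3\right)^{n + 1} n - 72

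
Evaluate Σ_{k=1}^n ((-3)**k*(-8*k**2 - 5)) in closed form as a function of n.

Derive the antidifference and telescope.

t_(k+1)/t_k = 3*(-8*(k + 1)**2 - 5)/(8*k**2 + 5).
Take A(k)=-3, B(k)=1, C(k)=k**2 + 5/8.
Set up (-3)·f(k+1) − (1)·f(k) − (k**2 + 5/8) = 0.
deg f ≤ 2 (via 0,0,2).
Coefficient equations give f(k) = -(2*k**2 - 3*k + 2)/8.
R(k) = B(k−1)·f(k)/C(k) = -(2*k**2 - 3*k + 2)/(8*k**2 + 5); s_k = R·t_k = (-3)**k*(2*k**2 - 3*k + 2).
Verify: (-3)**k*(-8*k**2 - 5) matches t_k.
Telescope: S(n) = s_(n+1) − s_(1) = (-3)**(n + 1)*(2*n**2 + n + 1) − (-3) = -6*(-3)**n*n**2 - 3*(-3)**n*n - 3*(-3)**n + 3.

S(n) = -6*(-3)**n*n**2 - 3*(-3)**n*n - 3*(-3)**n + 3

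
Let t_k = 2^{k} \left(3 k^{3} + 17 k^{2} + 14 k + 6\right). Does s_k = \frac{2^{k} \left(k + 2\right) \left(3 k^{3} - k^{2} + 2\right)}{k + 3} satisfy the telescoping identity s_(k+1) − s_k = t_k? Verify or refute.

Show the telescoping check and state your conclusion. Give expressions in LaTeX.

s_(k+1) = 2**(k + 1)*(k + 3)*(3*(k + 1)**3 - (k + 1)**2 + 2)/(k + 4)
s_(k+1) − s_k = 2**k*(3*k**5 + 35*k**4 + 146*k**3 + 242*k**2 + 162*k + 56)/(k**2 + 7*k + 12)
(s_(k+1) − s_k) − t_k = 2**k*(-3*k**4 - 23*k**3 - 66*k**2 - 48*k - 16)/(k**2 + 7*k + 12)

Invalid: residual \frac{2^{k} \left(- 3 k^{4} - 23 k^{3} - 66 k^{2} - 48 k - 16\right)}{k^{2} + 7 k + 12} ≠ 0.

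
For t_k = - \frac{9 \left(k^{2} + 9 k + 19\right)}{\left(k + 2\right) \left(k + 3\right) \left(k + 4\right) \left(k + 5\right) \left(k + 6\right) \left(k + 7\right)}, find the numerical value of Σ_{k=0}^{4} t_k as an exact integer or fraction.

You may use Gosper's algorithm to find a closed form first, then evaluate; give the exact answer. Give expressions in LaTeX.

Σ = -215/3696

The ratio is (k + 2)*(9*k + (k + 1)**2 + 28)/((k + 8)*(k**2 + 9*k + 19)).
So A=k + 2 and B=k + 8, with C=k**2 + 9*k + 19.
Key eq: (k + 2)·f(k+1) = (k + 7)·f(k) + (k**2 + 9*k + 19).
Bound: deg f ≤ 5.
Solve for f: f(k) = k*(k + 3)*(k + 5)*(k**2 + 12*k + 44)/144 (degree 5 ≤ 5).
So s_k = (B(k−1)f/C)·t_k = (k*(k + 3)*(k + 5)*(k + 7)*(k**2 + 12*k + 44)/(144*(k**2 + 9*k + 19)))·t_k = k*(-k**2 - 12*k - 44)/(16*(k**3 + 12*k**2 + 44*k + 48)).
Check: Δs_k = 9*(-k**2 - 9*k - 19)/(k**6 + 27*k**5 + 295*k**4 + 1665*k**3 + 5104*k**2 + 8028*k + 5040). ✓
Evaluate s at k=5 and k=0: -215/3696 and 0; difference -215/3696.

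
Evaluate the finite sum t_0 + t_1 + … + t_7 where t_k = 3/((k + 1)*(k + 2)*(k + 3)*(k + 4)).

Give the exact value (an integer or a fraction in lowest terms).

Compute t_(k+1)/t_k: get (k + 1)/(k + 5).
Take A(k)=k + 1, B(k)=k + 5, C(k)=1.
Need (k + 1)·f(k+1) − (k + 4)·f(k) = 1.
Degrees (1,1,0) ⇒ d ≤ 3.
Solving with deg f ≤ 3: f(k) = k*(k**2 + 6*k + 11)/18.
Get s_k = R·t_k = k*(k**2 + 6*k + 11)/(6*(k + 1)*(k + 2)*(k + 3)) with R(k) = B(k−1)f(k)/C(k) = k*(k + 4)*(k**2 + 6*k + 11)/18.
s_(k+1) − s_k = 3/(k**4 + 10*k**3 + 35*k**2 + 50*k + 24) = t_k.
Σ_(k=0)^(7) t_k = s_(8) − s_(0) = 82/495 − (0) = 82/495.

Σ = 82/495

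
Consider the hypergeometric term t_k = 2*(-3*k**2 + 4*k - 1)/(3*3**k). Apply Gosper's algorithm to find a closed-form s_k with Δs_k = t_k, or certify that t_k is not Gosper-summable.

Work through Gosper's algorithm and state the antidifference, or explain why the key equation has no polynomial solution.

s_k = (3*k**2 - k + 2)/3**k

The ratio is k*(3*k + 2)/(3*(3*k**2 - 4*k + 1)).
Factor: A=1/3; B=1; C=k**2 - 4*k/3 + 1/3.
Solve (1/3)·f(k+1) − (1)·f(k) = k**2 - 4*k/3 + 1/3.
deg f ≤ 2 (via 0,0,2).
Solving with deg f ≤ 2: f(k) = -(3*k**2 - k + 2)/2.
Certificate R = B(k−1)f/C = -3*(3*k**2 - k + 2)/(2*(k - 1)*(3*k - 1)) gives s_k = (3*k**2 - k + 2)/3**k.
s_(k+1) − s_k = 2*(-3*k**2 + 4*k - 1)/(3*3**k) = t_k.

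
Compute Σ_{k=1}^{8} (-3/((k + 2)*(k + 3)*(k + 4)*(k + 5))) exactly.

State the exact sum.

Σ = -23/1430

r(k) = (k + 2)/(k + 6) after simplifying.
A = k + 2, B = k + 6, C = 1.
Solve (k + 2)·f(k+1) − (k + 5)·f(k) = 1.
Bound: deg f ≤ 3.
A polynomial solution: f(k) = k*(k**2 + 9*k + 26)/72.
Get s_k = R·t_k = k*(-k**2 - 9*k - 26)/(24*(k + 2)*(k + 3)*(k + 4)) with R(k) = B(k−1)f(k)/C(k) = k*(k + 5)*(k**2 + 9*k + 26)/72.
Check: Δs_k = -3/(k**4 + 14*k**3 + 71*k**2 + 154*k + 120). ✓
Evaluate s at k=9 and k=1: -47/1144 and -1/40; difference -23/1430.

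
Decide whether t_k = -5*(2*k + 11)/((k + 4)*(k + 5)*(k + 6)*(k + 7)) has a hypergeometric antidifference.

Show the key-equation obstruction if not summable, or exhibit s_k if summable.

r(k) = (k + 4)*(2*k + 13)/((k + 8)*(2*k + 11)) after simplifying.
Normal form (A,B,C) = (k + 4, k + 8, k + 11/2).
Set up (k + 4)·f(k+1) − (k + 7)·f(k) − (k + 11/2) = 0.
deg f ≤ 3 (via 1,1,1).
Solving with deg f ≤ 3: f(k) = k*(k + 5)*(k + 10)/48.
R(k) = B(k−1)·f(k)/C(k) = k*(k + 5)*(k + 7)*(k + 10)/(24*(2*k + 11)); s_k = R·t_k = 5*k*(-k - 10)/(24*(k**2 + 10*k + 24)).
Check: Δs_k = 5*(-2*k - 11)/(k**4 + 22*k**3 + 179*k**2 + 638*k + 840). ✓

Yes. s_k = 5*k*(-k - 10)/(24*(k**2 + 10*k + 24)).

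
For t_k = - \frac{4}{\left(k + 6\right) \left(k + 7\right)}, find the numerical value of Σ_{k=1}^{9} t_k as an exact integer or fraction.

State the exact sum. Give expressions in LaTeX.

r(k) = (k + 6)/(k + 8) after simplifying.
So A=k + 6 and B=k + 8, with C=1.
Key eq: (k + 6)·f(k+1) = (k + 7)·f(k) + (1).
d = 1 from the (1,1,0) case.
Coefficient equations give f(k) = k/6.
Certificate R = B(k−1)f/C = k*(k + 7)/6 gives s_k = -2*k/(3*k + 18).
Verify: -4/(k**2 + 13*k + 42) matches t_k.
Σ_(k=1)^(9) t_k = s_(10) − s_(1) = -5/12 − (-2/21) = -9/28.

Σ = -9/28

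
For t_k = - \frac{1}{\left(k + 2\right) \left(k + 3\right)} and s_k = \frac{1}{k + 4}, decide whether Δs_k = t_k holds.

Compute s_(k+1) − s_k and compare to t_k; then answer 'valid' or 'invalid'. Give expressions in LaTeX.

Invalid: residual \frac{2 \left(2 k + 7\right)}{k^{4} + 14 k^{3} + 71 k^{2} + 154 k + 120} ≠ 0.

s_(k+1) = 1/(k + 5)
s_(k+1) − s_k = -1/((k + 4)*(k + 5))
(s_(k+1) − s_k) − t_k = 2*(2*k + 7)/(k**4 + 14*k**3 + 71*k**2 + 154*k + 120)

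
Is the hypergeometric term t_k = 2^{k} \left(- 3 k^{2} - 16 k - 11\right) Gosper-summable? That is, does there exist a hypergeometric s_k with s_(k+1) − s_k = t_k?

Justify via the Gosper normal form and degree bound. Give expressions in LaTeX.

Yes. s_k = 2^{k} \left(- 3 k^{2} - 4 k + 3\right).

Compute t_(k+1)/t_k: get 2*(3*k**2 + 22*k + 30)/(3*k**2 + 16*k + 11).
Normal form (A,B,C) = (2, 1, k**2 + 16*k/3 + 11/3).
f must satisfy (2)·f(k+1) − (1)·f(k) = k**2 + 16*k/3 + 11/3.
Degrees (0,0,2) ⇒ d ≤ 2.
A polynomial solution: f(k) = (3*k**2 + 4*k - 3)/3.
Then R = B(k−1)f/C = (3*k**2 + 4*k - 3)/(3*k**2 + 16*k + 11), so s_k = R(k)·t_k = 2**k*(-3*k**2 - 4*k + 3).
Check: Δs_k = 2**k*(-3*k**2 - 16*k - 11). ✓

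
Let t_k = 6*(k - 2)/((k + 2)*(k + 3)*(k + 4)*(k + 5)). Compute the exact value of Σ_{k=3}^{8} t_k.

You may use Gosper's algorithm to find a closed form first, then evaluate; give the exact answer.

t_(k+1)/t_k = (k - 1)*(k + 2)/((k - 2)*(k + 6)).
Take A(k)=k + 2, B(k)=k + 6, C(k)=k - 2.
Key eq: (k + 2)·f(k+1) = (k + 5)·f(k) + (k - 2).
deg f ≤ 3 (via 1,1,1).
Coefficient equations give f(k) = -k*(k**2 + 9*k + 62)/72.
R(k) = B(k−1)·f(k)/C(k) = -k*(k + 5)*(k**2 + 9*k + 62)/(72*(k - 2)); s_k = R·t_k = k*(-k**2 - 9*k - 62)/(12*(k + 2)*(k + 3)*(k + 4)).
Verify: 6*(k - 2)/(k**4 + 14*k**3 + 71*k**2 + 154*k + 120) matches t_k.
Evaluate s at k=9 and k=3: -14/143 and -7/60; difference 161/8580.

Σ = 161/8580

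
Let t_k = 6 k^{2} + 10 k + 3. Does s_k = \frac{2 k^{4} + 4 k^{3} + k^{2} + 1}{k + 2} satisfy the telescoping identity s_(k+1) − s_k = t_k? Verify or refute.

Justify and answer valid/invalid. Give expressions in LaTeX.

s_(k+1) = (2*(k + 1)**4 + 4*(k + 1)**3 + (k + 1)**2 + 1)/(k + 3)
s_(k+1) − s_k = (6*k**4 + 36*k**3 + 69*k**2 + 51*k + 13)/(k**2 + 5*k + 6)
(s_(k+1) − s_k) − t_k = (-4*k**3 - 20*k**2 - 24*k - 5)/(k**2 + 5*k + 6)

Invalid: residual \frac{- 4 k^{3} - 20 k^{2} - 24 k - 5}{k^{2} + 5 k + 6} ≠ 0.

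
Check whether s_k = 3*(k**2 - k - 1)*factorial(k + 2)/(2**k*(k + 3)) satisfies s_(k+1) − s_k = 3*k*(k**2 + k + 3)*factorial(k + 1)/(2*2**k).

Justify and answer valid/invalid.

Invalid: residual -3*(k**4 + 4*k**3 + 4*k**2 + 11*k + 2)*factorial(k + 1)/(2*2**k*(k + 3)*(k + 4)) ≠ 0.

s_(k+1) = 3*(k**2 + k - 1)*factorial(k + 3)/(2*2**k*(k + 4))
s_(k+1) − s_k = 3*(k**4 + 5*k**3 + 8*k**2 + 13*k - 1)*factorial(k + 2)/(2*2**k*(k + 3)*(k + 4))
(s_(k+1) − s_k) − t_k = -3*(k**4 + 4*k**3 + 4*k**2 + 11*k + 2)*factorial(k + 1)/(2*2**k*(k + 3)*(k + 4))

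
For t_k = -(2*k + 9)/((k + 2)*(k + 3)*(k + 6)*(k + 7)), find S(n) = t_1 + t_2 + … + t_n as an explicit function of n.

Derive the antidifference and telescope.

r(k) = (k + 2)*(k + 6)*(2*k + 11)/((k + 4)*(k + 8)*(2*k + 9)) after simplifying.
A = k + 2, B = k + 8, C = k**3 + 27*k**2/2 + 121*k/2 + 90.
Solve (k + 2)·f(k+1) − (k + 7)·f(k) = k**3 + 27*k**2/2 + 121*k/2 + 90.
deg f ≤ 5 (via 1,1,3).
Solving with deg f ≤ 5: f(k) = k*(k + 3)*(k + 4)*(k + 5)*(k + 8)/24.
R(k) = B(k−1)·f(k)/C(k) = k*(k + 3)*(k + 7)*(k + 8)/(12*(2*k + 9)); s_k = R·t_k = k*(-k - 8)/(12*(k**2 + 8*k + 12)).
s_(k+1) − s_k = (-2*k - 9)/(k**4 + 18*k**3 + 113*k**2 + 288*k + 252) = t_k.
Evaluate: s_(n+1) = (-n**2 - 10*n - 9)/(12*(n**2 + 10*n + 21)); subtract s_(1) = -1/28 ⇒ S(n) = n*(-n - 10)/(21*(n**2 + 10*n + 21)).

S(n) = n*(-n - 10)/(21*(n**2 + 10*n + 21))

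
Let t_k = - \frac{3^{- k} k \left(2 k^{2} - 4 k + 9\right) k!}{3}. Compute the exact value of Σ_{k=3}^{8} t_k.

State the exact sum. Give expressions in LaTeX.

Σ = -559730/243

r(k) = (k + 1)**2*(-4*k + 2*(k + 1)**2 + 5)/(3*k*(2*k**2 - 4*k + 9)) after simplifying.
Gosper form: A/B · C(k+1)/C(k) with A=k/3 + 1/3, B=1, C=k**3 - 2*k**2 + 9*k/2.
Key eq: (k/3 + 1/3)·f(k+1) = (1)·f(k) + (k**3 - 2*k**2 + 9*k/2).
deg f ≤ 2 (via 1,0,3).
A polynomial solution: f(k) = 3*(2*k**2 - 4*k - 1)/2.
Certificate R = B(k−1)f/C = 3*(2*k**2 - 4*k - 1)/(k*(2*k**2 - 4*k + 9)) gives s_k = (-2*k**2 + 4*k + 1)*factorial(k)/3**k.
Verify: -k*(2*k**2 - 4*k + 9)*factorial(k)/(3*3**k) matches t_k.
Evaluate s at k=9 and k=3: -560000/243 and -10/9; difference -559730/243.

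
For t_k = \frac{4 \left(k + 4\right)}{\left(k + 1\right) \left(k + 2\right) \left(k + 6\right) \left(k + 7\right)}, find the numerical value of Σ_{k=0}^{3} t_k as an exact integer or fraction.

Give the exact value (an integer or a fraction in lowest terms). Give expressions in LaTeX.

t_(k+1)/t_k = (k + 1)*(k + 5)*(k + 6)/((k + 3)*(k + 4)*(k + 8)).
So A=k + 1 and B=k + 8, with C=k**4 + 16*k**3 + 95*k**2 + 248*k + 240.
Set up (k + 1)·f(k+1) − (k + 7)·f(k) − (k**4 + 16*k**3 + 95*k**2 + 248*k + 240) = 0.
Degrees (1,1,4) ⇒ d ≤ 6.
Coefficient equations give f(k) = k*(k + 2)*(k + 3)*(k + 4)*(k + 5)*(k + 7)/12.
So s_k = (B(k−1)f/C)·t_k = (k*(k + 2)*(k + 7)**2/(12*(k + 4)))·t_k = k*(k + 7)/(3*(k**2 + 7*k + 6)).
Δs = 4*(k + 4)/(k**4 + 16*k**3 + 83*k**2 + 152*k + 84), as required.
Sum = s_(4) − s_(0); s_(4) = 22/75, s_(0) = 0 ⇒ 22/75.

Σ = 22/75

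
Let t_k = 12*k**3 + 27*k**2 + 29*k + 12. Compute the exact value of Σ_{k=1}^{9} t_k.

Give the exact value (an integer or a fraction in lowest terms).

r(k) = (12*k**3 + 63*k**2 + 119*k + 80)/(12*k**3 + 27*k**2 + 29*k + 12) after simplifying.
So A=1 and B=1, with C=k**3 + 9*k**2/4 + 29*k/12 + 1.
Key eq: (1)·f(k+1) = (1)·f(k) + (k**3 + 9*k**2/4 + 29*k/12 + 1).
Degrees (0,0,3) ⇒ d ≤ 4.
Solve for f: f(k) = k*(3*k**3 + 3*k**2 + 4*k + 2)/12 (degree 4 ≤ 4).
Certificate R = B(k−1)f/C = k*(3*k**3 + 3*k**2 + 4*k + 2)/(12*k**3 + 27*k**2 + 29*k + 12) gives s_k = k*(3*k**3 + 3*k**2 + 4*k + 2).
s_(k+1) − s_k = 12*k**3 + 27*k**2 + 29*k + 12 = t_k.
Telescoping: Σ = s_(10) − s_(1) = 33420 − (12) = 33408.

Σ = 33408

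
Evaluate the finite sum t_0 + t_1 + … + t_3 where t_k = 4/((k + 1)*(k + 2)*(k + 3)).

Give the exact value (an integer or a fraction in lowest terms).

Σ = 14/15

Step 1: r(k) = (k + 1)/(k + 4).
A = k + 1, B = k + 4, C = 1.
Set up (k + 1)·f(k+1) − (k + 3)·f(k) − (1) = 0.
Bound: deg f ≤ 2.
Match coefficients ⇒ f(k) = k*(k + 3)/4.
So s_k = (B(k−1)f/C)·t_k = (k*(k + 3)**2/4)·t_k = k*(k + 3)/((k + 1)*(k + 2)).
Verify: 4/(k**3 + 6*k**2 + 11*k + 6) matches t_k.
Σ_(k=0)^(3) t_k = s_(4) − s_(0) = 14/15 − (0) = 14/15.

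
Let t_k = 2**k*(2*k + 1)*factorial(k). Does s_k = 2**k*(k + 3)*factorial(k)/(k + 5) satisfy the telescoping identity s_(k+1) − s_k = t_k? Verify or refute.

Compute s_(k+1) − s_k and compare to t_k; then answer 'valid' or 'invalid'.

Invalid: residual -2**(k + 1)*(2*k**2 + 11*k + 4)*factorial(k)/((k + 5)*(k + 6)) ≠ 0.

s_(k+1) = 2**(k + 1)*(k + 4)*factorial(k + 1)/(k + 6)
s_(k+1) − s_k = 2**k*(2*k**3 + 19*k**2 + 49*k + 22)*factorial(k)/((k + 5)*(k + 6))
(s_(k+1) − s_k) − t_k = -2**(k + 1)*(2*k**2 + 11*k + 4)*factorial(k)/((k + 5)*(k + 6))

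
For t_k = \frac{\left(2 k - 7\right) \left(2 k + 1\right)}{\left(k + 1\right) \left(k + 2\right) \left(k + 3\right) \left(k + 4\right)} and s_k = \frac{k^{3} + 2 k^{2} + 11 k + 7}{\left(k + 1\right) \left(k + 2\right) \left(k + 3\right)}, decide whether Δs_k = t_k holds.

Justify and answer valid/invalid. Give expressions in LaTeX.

s_(k+1) = (11*k + (k + 1)**3 + 2*(k + 1)**2 + 18)/((k + 2)*(k + 3)*(k + 4))
s_(k+1) − s_k = (4*k**2 - 12*k - 7)/(k**4 + 10*k**3 + 35*k**2 + 50*k + 24)
(s_(k+1) − s_k) − t_k = 0

Valid — Δs_k = t_k.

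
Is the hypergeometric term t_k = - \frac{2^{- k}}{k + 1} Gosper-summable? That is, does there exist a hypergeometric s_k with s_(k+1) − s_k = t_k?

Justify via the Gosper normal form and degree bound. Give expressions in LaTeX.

No — negative degree bound, so no certificate f.

Step 1: r(k) = (k + 1)/(2*(k + 2)).
Gosper form: A/B · C(k+1)/C(k) with A=k/2 + 1/2, B=k + 2, C=1.
Solve (k/2 + 1/2)·f(k+1) − (k + 1)·f(k) = 1.
Degrees (1,1,0) ⇒ d ≤ -1.
d = -1 < 0 ⇒ no nonzero polynomial f; not summable.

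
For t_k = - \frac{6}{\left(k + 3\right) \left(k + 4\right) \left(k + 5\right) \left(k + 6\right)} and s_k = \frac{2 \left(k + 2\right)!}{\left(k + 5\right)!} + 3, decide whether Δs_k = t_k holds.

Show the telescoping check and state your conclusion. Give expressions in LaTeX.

Valid — Δs_k = t_k.

s_(k+1) = 2*factorial(k + 3)/factorial(k + 6) + 3
s_(k+1) − s_k = -6/((k + 3)*(k + 4)*(k + 5)*(k + 6))
(s_(k+1) − s_k) − t_k = 0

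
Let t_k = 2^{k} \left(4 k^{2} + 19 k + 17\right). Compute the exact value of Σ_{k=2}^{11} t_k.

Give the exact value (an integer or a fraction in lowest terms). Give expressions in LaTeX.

Step 1: r(k) = 2*(4*k**2 + 27*k + 40)/(4*k**2 + 19*k + 17).
A = 2, B = 1, C = k**2 + 19*k/4 + 17/4.
Key eq: (2)·f(k+1) = (1)·f(k) + (k**2 + 19*k/4 + 17/4).
Degrees (0,0,2) ⇒ d ≤ 2.
A polynomial solution: f(k) = (4*k**2 + 3*k + 3)/4.
So s_k = (B(k−1)f/C)·t_k = ((4*k**2 + 3*k + 3)/(4*k**2 + 19*k + 17))·t_k = 2**k*(4*k**2 + 3*k + 3).
Δs = 2**k*(4*k**2 + 19*k + 17), as required.
Sum = s_(12) − s_(2); s_(12) = 2519040, s_(2) = 100 ⇒ 2518940.

Σ = 2518940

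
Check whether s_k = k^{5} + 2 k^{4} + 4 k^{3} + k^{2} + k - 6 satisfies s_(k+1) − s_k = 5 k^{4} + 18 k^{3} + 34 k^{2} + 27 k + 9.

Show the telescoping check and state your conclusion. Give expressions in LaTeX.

valid; difference matches t_k

s_(k+1) = k**5 + 7*k**4 + 22*k**3 + 35*k**2 + 28*k + 3
s_(k+1) − s_k = 5*k**4 + 18*k**3 + 34*k**2 + 27*k + 9
(s_(k+1) − s_k) − t_k = 0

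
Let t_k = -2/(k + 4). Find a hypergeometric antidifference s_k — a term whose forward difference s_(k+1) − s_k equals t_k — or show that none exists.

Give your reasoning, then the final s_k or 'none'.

Ratio r(k) = (k + 4)/(k + 5).
Normal form (A,B,C) = (k + 4, k + 5, 1).
Need (k + 4)·f(k+1) − (k + 4)·f(k) = 1.
Degrees (1,1,0) ⇒ d ≤ 0.
Put f(k) = c0: A·f(k+1) − B(k−1)·f(k) − C = -1; need -1 = 0 — inconsistent ⇒ no f, not summable.

none (Gosper's algorithm certifies no s_k)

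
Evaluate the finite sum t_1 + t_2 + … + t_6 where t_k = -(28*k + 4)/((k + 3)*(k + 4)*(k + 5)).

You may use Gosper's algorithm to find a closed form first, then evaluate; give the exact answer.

Σ = -78/55

r(k) = (k + 3)*(7*k + 8)/((k + 6)*(7*k + 1)) after simplifying.
So A=k + 3 and B=k + 6, with C=k + 1/7.
Need (k + 3)·f(k+1) − (k + 5)·f(k) = k + 1/7.
deg f ≤ 2 (via 1,1,1).
Solving with deg f ≤ 2: f(k) = k*(11*k - 7)/84.
Certificate R = B(k−1)f/C = k*(k + 5)*(11*k - 7)/(12*(7*k + 1)) gives s_k = -k*(11*k - 7)/(3*(k + 3)*(k + 4)).
s_(k+1) − s_k = 4*(-7*k - 1)/(k**3 + 12*k**2 + 47*k + 60) = t_k.
Sum = s_(7) − s_(1); s_(7) = -49/33, s_(1) = -1/15 ⇒ -78/55.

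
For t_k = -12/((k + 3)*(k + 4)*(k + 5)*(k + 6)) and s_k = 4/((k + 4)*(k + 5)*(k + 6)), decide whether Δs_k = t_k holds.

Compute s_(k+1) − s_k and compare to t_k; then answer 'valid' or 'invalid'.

s_(k+1) = 4/((k + 5)*(k + 6)*(k + 7))
s_(k+1) − s_k = -12/((k + 4)*(k + 5)*(k + 6)*(k + 7))
(s_(k+1) − s_k) − t_k = 48/((k + 3)*(k + 4)*(k + 5)*(k + 6)*(k + 7))

Invalid: residual 48/(k**5 + 25*k**4 + 245*k**3 + 1175*k**2 + 2754*k + 2520) ≠ 0.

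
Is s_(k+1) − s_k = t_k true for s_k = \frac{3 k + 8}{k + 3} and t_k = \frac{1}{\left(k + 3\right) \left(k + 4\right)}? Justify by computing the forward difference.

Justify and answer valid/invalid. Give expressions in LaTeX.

s_(k+1) = (3*k + 11)/(k + 4)
s_(k+1) − s_k = 1/(k**2 + 7*k + 12)
(s_(k+1) − s_k) − t_k = 0

valid (s_(k+1) − s_k reduces to t_k)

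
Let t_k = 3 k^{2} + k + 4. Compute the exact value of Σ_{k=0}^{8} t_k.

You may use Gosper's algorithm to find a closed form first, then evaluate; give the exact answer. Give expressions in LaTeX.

Σ = 684

Compute t_(k+1)/t_k: get (k + 3*(k + 1)**2 + 5)/(3*k**2 + k + 4).
Normal form (A,B,C) = (1, 1, k**2 + k/3 + 4/3).
Need (1)·f(k+1) − (1)·f(k) = k**2 + k/3 + 4/3.
Degrees (0,0,2) ⇒ d ≤ 3.
A polynomial solution: f(k) = k*(k**2 - k + 4)/3.
Certificate R = B(k−1)f/C = k*(k**2 - k + 4)/(3*k**2 + k + 4) gives s_k = k*(k**2 - k + 4).
Δs = 3*k**2 + k + 4, as required.
Σ_(k=0)^(8) t_k = s_(9) − s_(0) = 684 − (0) = 684.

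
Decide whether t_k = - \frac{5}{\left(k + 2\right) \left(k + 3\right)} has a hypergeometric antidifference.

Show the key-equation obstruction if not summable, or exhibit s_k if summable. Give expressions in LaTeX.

The ratio is (k + 2)/(k + 4).
Normal form (A,B,C) = (k + 2, k + 4, 1).
Set up (k + 2)·f(k+1) − (k + 3)·f(k) − (1) = 0.
Bound: deg f ≤ 1.
Solve for f: f(k) = k/2 (degree 1 ≤ 1).
Then R = B(k−1)f/C = k*(k + 3)/2, so s_k = R(k)·t_k = -5*k/(2*k + 4).
Verify: -5/(k**2 + 5*k + 6) matches t_k.

Yes. s_k = - \frac{5 k}{2 k + 4}.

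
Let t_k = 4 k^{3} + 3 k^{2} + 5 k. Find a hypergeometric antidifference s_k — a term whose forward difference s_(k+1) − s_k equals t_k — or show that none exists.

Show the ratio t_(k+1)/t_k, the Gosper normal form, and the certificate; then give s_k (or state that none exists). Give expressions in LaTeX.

t_(k+1)/t_k = (4*k**3 + 15*k**2 + 23*k + 12)/(k*(4*k**2 + 3*k + 5)).
Gosper form: A/B · C(k+1)/C(k) with A=1, B=1, C=k**3 + 3*k**2/4 + 5*k/4.
Key eq: (1)·f(k+1) = (1)·f(k) + (k**3 + 3*k**2/4 + 5*k/4).
d = 4 from the (0,0,3) case.
Solve for f: f(k) = k*(k - 1)*(k**2 + 2)/4 (degree 4 ≤ 4).
Get s_k = R·t_k = k*(k**3 - k**2 + 2*k - 2) with R(k) = B(k−1)f(k)/C(k) = (k - 1)*(k**2 + 2)/(4*k**2 + 3*k + 5).
Verify: k*(4*k**2 + 3*k + 5) matches t_k.

s_k = k \left(k^{3} - k^{2} + 2 k - 2\right)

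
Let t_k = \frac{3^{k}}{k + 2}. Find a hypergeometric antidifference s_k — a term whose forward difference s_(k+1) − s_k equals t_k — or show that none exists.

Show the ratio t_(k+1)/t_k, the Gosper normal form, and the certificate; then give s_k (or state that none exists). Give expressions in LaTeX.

no hypergeometric antidifference exists

r(k) = 3*(k + 2)/(k + 3) after simplifying.
Gosper form: A/B · C(k+1)/C(k) with A=3*k + 6, B=k + 3, C=1.
f must satisfy (3*k + 6)·f(k+1) − (k + 2)·f(k) = 1.
From deg A=1, deg B=1, deg C=0: d=-1.
Negative degree bound (-1): no f exists, t_k not Gosper-summable.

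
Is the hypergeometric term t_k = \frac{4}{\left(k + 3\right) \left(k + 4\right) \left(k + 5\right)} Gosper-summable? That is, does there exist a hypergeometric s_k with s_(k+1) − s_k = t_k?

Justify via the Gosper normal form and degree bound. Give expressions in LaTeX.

Yes. s_k = \frac{k \left(k + 7\right)}{6 \left(k + 3\right) \left(k + 4\right)}.

t_(k+1)/t_k = (k + 3)/(k + 6).
Normal form (A,B,C) = (k + 3, k + 6, 1).
Set up (k + 3)·f(k+1) − (k + 5)·f(k) − (1) = 0.
Bound: deg f ≤ 2.
Coefficient equations give f(k) = k*(k + 7)/24.
Then R = B(k−1)f/C = k*(k + 5)*(k + 7)/24, so s_k = R(k)·t_k = k*(k + 7)/(6*(k + 3)*(k + 4)).
Δs = 4/(k**3 + 12*k**2 + 47*k + 60), as required.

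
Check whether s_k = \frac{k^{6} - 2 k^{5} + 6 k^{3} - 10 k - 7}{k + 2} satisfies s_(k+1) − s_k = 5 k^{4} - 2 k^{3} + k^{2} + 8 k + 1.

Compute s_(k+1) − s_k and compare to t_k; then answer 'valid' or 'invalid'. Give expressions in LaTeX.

Invalid: residual \frac{- 4 k^{5} - 11 k^{4} + 6 k^{3} - 7 k^{2} - 20 k - 9}{k^{2} + 5 k + 6} ≠ 0.

s_(k+1) = (-10*k + (k + 1)**6 - 2*(k + 1)**5 + 6*(k + 1)**3 - 17)/(k + 3)
s_(k+1) − s_k = (5*k**6 + 19*k**5 + 10*k**4 + 7*k**3 + 40*k**2 + 33*k - 3)/(k**2 + 5*k + 6)
(s_(k+1) − s_k) − t_k = (-4*k**5 - 11*k**4 + 6*k**3 - 7*k**2 - 20*k - 9)/(k**2 + 5*k + 6)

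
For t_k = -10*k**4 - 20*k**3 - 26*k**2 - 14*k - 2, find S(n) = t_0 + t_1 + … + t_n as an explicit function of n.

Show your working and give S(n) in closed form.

S(n) = -2*n**5 - 10*n**4 - 22*n**3 - 25*n**2 - 13*n - 2

Step 1: r(k) = (5*k**4 + 30*k**3 + 73*k**2 + 83*k + 36)/(5*k**4 + 10*k**3 + 13*k**2 + 7*k + 1).
Take A(k)=1, B(k)=1, C(k)=k**4 + 2*k**3 + 13*k**2/5 + 7*k/5 + 1/5.
Need (1)·f(k+1) − (1)·f(k) = k**4 + 2*k**3 + 13*k**2/5 + 7*k/5 + 1/5.
d = 5 from the (0,0,4) case.
Solve for f: f(k) = k*(2*k**4 + 2*k**2 - k - 1)/10 (degree 5 ≤ 5).
So s_k = (B(k−1)f/C)·t_k = (k*(2*k**4 + 2*k**2 - k - 1)/(2*(5*k**4 + 10*k**3 + 13*k**2 + 7*k + 1)))·t_k = k*(-2*k**4 - 2*k**2 + k + 1).
Verify: -10*k**4 - 20*k**3 - 26*k**2 - 14*k - 2 matches t_k.
Telescope: S(n) = s_(n+1) − s_(0) = -2*n**5 - 10*n**4 - 22*n**3 - 25*n**2 - 13*n - 2 − (0) = -2*n**5 - 10*n**4 - 22*n**3 - 25*n**2 - 13*n - 2.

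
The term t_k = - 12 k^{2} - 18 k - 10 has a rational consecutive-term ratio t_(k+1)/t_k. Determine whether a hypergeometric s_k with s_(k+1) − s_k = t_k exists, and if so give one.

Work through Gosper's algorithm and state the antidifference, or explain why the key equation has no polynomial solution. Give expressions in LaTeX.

s_k = k \left(- 4 k^{2} - 3 k - 3\right)

Step 1: r(k) = (6*k**2 + 21*k + 20)/(6*k**2 + 9*k + 5).
Factor: A=1; B=1; C=k**2 + 3*k/2 + 5/6.
f must satisfy (1)·f(k+1) − (1)·f(k) = k**2 + 3*k/2 + 5/6.
Bound: deg f ≤ 3.
Solving with deg f ≤ 3: f(k) = k*(4*k**2 + 3*k + 3)/12.
Certificate R = B(k−1)f/C = k*(4*k**2 + 3*k + 3)/(2*(6*k**2 + 9*k + 5)) gives s_k = k*(-4*k**2 - 3*k - 3).
Δs = -12*k**2 - 18*k - 10, as required.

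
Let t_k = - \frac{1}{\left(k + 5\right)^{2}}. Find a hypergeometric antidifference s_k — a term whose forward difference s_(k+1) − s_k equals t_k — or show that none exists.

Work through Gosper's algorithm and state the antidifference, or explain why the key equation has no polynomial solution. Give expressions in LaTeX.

not Gosper-summable; s_k does not exist

t_(k+1)/t_k = (k + 5)**2/(k + 6)**2.
Take A(k)=k**2 + 10*k + 25, B(k)=k**2 + 12*k + 36, C(k)=1.
Need (k**2 + 10*k + 25)·f(k+1) − (k**2 + 10*k + 25)·f(k) = 1.
Degrees (2,2,0) ⇒ d ≤ 0.
Put f(k) = c0: A·f(k+1) − B(k−1)·f(k) − C = -1; need -1 = 0 — inconsistent ⇒ no f, not summable.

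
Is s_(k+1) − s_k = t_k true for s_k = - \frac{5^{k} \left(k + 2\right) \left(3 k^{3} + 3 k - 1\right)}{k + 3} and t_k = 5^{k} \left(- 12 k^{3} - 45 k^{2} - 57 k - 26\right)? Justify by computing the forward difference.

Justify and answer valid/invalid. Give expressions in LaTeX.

Invalid: residual \frac{5^{k} \left(12 k^{4} + 78 k^{3} + 192 k^{2} + 194 k + 79\right)}{k^{2} + 7 k + 12} ≠ 0.

s_(k+1) = -5**(k + 1)*(k + 3)*(3*k + 3*(k + 1)**3 + 2)/(k + 4)
s_(k+1) − s_k = 5**k*(-12*k**5 - 117*k**4 - 438*k**3 - 773*k**2 - 672*k - 233)/(k**2 + 7*k + 12)
(s_(k+1) − s_k) − t_k = 5**k*(12*k**4 + 78*k**3 + 192*k**2 + 194*k + 79)/(k**2 + 7*k + 12)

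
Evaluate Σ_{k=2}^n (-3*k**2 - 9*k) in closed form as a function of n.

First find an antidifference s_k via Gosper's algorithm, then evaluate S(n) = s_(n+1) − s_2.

S(n) = -n**3 - 6*n**2 - 5*n + 12

Ratio r(k) = (k**2 + 5*k + 4)/(k*(k + 3)).
Normal form (A,B,C) = (1, 1, k**2 + 3*k).
Set up (1)·f(k+1) − (1)·f(k) − (k**2 + 3*k) = 0.
d = 3 from the (0,0,2) case.
A polynomial solution: f(k) = k*(k - 1)*(k + 4)/3.
Certificate R = B(k−1)f/C = (k - 1)*(k + 4)/(3*(k + 3)) gives s_k = k*(-k**2 - 3*k + 4).
s_(k+1) − s_k = 3*k*(-k - 3) = t_k.
Evaluate: s_(n+1) = n*(-n**2 - 6*n - 5); subtract s_(2) = -12 ⇒ S(n) = -n**3 - 6*n**2 - 5*n + 12.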